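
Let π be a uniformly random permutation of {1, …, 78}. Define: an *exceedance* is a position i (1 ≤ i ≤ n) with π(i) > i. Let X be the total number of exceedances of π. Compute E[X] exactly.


Write X = Σ_{i=1}^{78} X_i, where X_i = 1_{π(i) > i}.
For each fixed i, π(i) is uniform over {1, …, 78} (marginal of a uniform permutation), so P[π(i) > i] = (n − i)/n. Summing: Σ_{i=1}^{78} (n − i)/n = (0 + 1 + … + 77)/78 = 78(78 − 1)/(2·78) = (78 − 1)/2.
Hence E[X] = Σ_{i=1}^{78} (78 − i)/78 = 77/2 ≈ 38.5000.

E[X] = 77/2 = 38.5000.


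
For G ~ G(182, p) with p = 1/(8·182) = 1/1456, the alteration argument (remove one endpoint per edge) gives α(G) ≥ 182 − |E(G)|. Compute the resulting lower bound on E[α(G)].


E[|E(G)|] = C(182, 2)·p = 16471 · (1/1456) = 181/16.
E[α(G)] ≥ n − E[|E(G)|] = 182 − 181/16 = 2731/16.
Numerically: ≈ 170.688.
(This is only a lower bound; the true E[α(G)] may be larger.)

E[α(G)] ≥ 2731/16 ≈ 170.688.


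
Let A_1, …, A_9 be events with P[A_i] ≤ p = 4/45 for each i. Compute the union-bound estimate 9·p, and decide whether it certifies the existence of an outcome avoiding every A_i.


Union bound: P[∪_{i=1}^{9} A_i] ≤ Σ_i P[A_i] ≤ 9·p = 9·(4/45) = 4/5.
Numerically: 4/5 ≈ 0.8000.
Is 4/5 < 1? YES.
Since P[∪ A_i] ≤ 4/5 < 1, the complement has P[∩ A_i^c] ≥ 1 − 4/5 = 1/5 > 0, so some outcome avoids every A_i.

9·p = 4/5 ≈ 0.8000; existence CERTIFIED by the union bound.


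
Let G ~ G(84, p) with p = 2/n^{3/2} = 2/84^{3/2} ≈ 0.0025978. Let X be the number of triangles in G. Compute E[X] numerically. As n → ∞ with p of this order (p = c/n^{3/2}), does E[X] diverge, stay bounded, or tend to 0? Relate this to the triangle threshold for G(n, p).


Number of potential triangles: C(84, 3) = 95284.
Each occurs with probability p³ ≈ (0.0025978)³ ≈ 1.7532070e-08.
By linearity: E[X] = C(84, 3)·p³ ≈ 95284 · 1.7532070e-08 ≈ 0.00167.
Since α = 3/2 > 1, p = c/n^{3/2} = o(1/n) is below the triangle threshold p ~ 1/n. Asymptotically E[X] ~ (c³/6)·n^{3(1−α)} = (2³/6)·n^{-1.5} → 0, so by Markov's inequality G has no triangles w.h.p.

E[X] ≈ 0.00167; in regime p = Θ(1/n^{3/2}) E[X] tends to 0 (below the triangle threshold p ~ 1/n).


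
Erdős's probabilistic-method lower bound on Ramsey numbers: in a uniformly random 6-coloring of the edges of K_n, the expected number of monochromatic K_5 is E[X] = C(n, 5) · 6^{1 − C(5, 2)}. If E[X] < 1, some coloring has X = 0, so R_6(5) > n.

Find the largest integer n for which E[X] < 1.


We need C(n, 5) · 6^{1 − 10} < 1, i.e. C(n, 5) < 6^{10 − 1} = 10077696.
Check values of n near the boundary:
  n = 62: C(62, 5) = 6471002; 6471002 < 10077696? YES
  n = 63: C(63, 5) = 7028847; 7028847 < 10077696? YES
  n = 64: C(64, 5) = 7624512; 7624512 < 10077696? YES
  n = 65: C(65, 5) = 8259888; 8259888 < 10077696? YES
  n = 66: C(66, 5) = 8936928; 8936928 < 10077696? YES
  n = 67: C(67, 5) = 9657648; 9657648 < 10077696? YES
  n = 68: C(68, 5) = 10424128; 10424128 < 10077696? NO
The largest n with C(n, 5) < 10077696 is n = 67 (where E[X] = 67067/69984 ≈ 0.9583190). Hence R_6(5) > 67, i.e. R_6(5) ≥ 68.

Largest n = 67; hence R_6(5) > 67.


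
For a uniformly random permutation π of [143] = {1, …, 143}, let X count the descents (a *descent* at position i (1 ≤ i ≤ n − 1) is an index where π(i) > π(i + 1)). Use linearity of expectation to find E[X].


Write X = Σ X_I over i = 1, …, 142, with X_I the indicator of one descent.
There are 142 indicators.
For each fixed i, the pair (π(i), π(i+1)) is a uniformly random ordered pair of distinct values from {1, …, 143}; by symmetry P[π(i) > π(i+1)] = 1/2.
By linearity: E[X] = 142 · (1/2) = (143 − 1) · (1/2) = 71 ≈ 71.000.

E[X] = 71 = 71.000.


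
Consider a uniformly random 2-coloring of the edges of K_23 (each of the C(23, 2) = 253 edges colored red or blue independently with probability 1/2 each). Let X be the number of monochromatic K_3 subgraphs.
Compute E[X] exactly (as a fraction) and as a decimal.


Let X = Σ_S X_S over the C(23, 3) = 1771 subsets S of size 3, where X_S = 1 if the K_3 on S is monochromatic.
For a fixed S, the K_3 on S has C(3, 2) = 3 edges. P[all 3 edges red] = (1/2)^3, and likewise for blue, so P[monochromatic] = 2·(1/2)^3 = 2^{1 − 3} = 1/4.
By linearity of expectation: E[X] = C(23, 3) · 2^{1 − 3} = 1771 · 1/4 = 1771/4.
Numerically: E[X] ≈ 442.75000.

E[X] = C(23,3)·2^(1−C(3,2)) = 1771/4 ≈ 442.75000.


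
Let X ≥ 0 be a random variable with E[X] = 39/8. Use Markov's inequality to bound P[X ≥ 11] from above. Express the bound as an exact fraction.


μ = E[X] = 39/8, a = 11.
Markov: P[X ≥ 11] ≤ μ/a = (39/8)/11 = 39/88.
Numerically: ≈ 0.44318.
(Since a = 11 > μ = 4.87500, the bound 39/88 is < 1 and informative.)

P[X ≥ 11] ≤ 39/88 ≈ 0.44318.


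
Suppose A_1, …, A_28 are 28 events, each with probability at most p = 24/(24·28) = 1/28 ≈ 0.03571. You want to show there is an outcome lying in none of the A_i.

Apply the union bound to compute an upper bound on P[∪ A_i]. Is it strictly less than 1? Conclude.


Union bound: P[∪_{i=1}^{28} A_i] ≤ Σ_i P[A_i] ≤ 28·p = 28·(1/28) = 1.
Numerically: 1 ≈ 1.00000.
Is 1 < 1? NO.
Since the bound 1 is ≥ 1, the union bound is uninformative here; it does NOT by itself certify existence.

28·p = 1 ≈ 1.00000; existence NOT certified by the union bound.


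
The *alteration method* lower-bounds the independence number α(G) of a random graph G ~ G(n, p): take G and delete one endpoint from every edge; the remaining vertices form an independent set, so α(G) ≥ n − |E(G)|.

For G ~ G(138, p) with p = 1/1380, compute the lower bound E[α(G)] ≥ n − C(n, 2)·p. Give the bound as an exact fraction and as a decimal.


E[|E(G)|] = C(138, 2)·p = 9453 · (1/1380) = 137/20.
E[α(G)] ≥ n − E[|E(G)|] = 138 − 137/20 = 2623/20.
Numerically: ≈ 131.15000.
(This is only a lower bound; the true E[α(G)] may be larger.)

E[α(G)] ≥ 2623/20 ≈ 131.15000.


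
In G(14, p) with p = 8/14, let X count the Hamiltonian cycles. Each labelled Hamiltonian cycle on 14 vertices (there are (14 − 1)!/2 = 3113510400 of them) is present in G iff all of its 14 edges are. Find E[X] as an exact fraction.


K_14 has (14 − 1)!/2 = 3113510400 labelled Hamiltonian cycles.
For each such Hamiltonian cycle H, let X_H = 1 if all 14 edges of H are present in G. Then P[X_H = 1] = p^{14} = (4/7)^{14} = 268435456/678223072849.
Summing the indicators: E[X] = Σ_H E[X_H] = 3113510400 · p^{14} = 3113510400 · 268435456/678223072849 = 119396654854963200/96889010407.
Numerically: E[X] ≈ 1.232e+06.

E[X] = 3113510400 · (4/7)^{14} = 119396654854963200/96889010407 ≈ 1.232e+06.


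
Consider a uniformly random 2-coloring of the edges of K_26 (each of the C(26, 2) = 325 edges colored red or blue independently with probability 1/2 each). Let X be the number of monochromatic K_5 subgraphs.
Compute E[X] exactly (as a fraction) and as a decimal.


Let X = Σ_S X_S over the C(26, 5) = 65780 subsets S of size 5, where X_S = 1 if the K_5 on S is monochromatic.
For a fixed S, the K_5 on S has C(5, 2) = 10 edges. P[all 10 edges red] = (1/2)^10, and likewise for blue, so P[monochromatic] = 2·(1/2)^10 = 2^{1 − 10} = 1/512.
By linearity of expectation: E[X] = C(26, 5) · 2^{1 − 10} = 65780 · 1/512 = 16445/128.
Numerically: E[X] ≈ 128.476562.

E[X] = C(26,5)·2^(1−C(5,2)) = 16445/128 ≈ 128.476562.


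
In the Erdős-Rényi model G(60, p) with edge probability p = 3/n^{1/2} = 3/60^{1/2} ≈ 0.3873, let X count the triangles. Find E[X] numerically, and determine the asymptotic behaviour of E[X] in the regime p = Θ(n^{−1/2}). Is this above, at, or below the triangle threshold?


Number of potential triangles: C(60, 3) = 34220.
Each occurs with probability p³ ≈ (0.3873)³ ≈ 5.809475e-02.
By linearity: E[X] = C(60, 3)·p³ ≈ 34220 · 5.809475e-02 ≈ 1988.0024.
Since α = 1/2 < 1, p = c/n^{1/2} ≫ 1/n is above the triangle threshold p ~ 1/n. Asymptotically E[X] ~ (c³/6)·n^{3(1−α)} = (3³/6)·n^{1.5} → ∞; triangles are abundant w.h.p.

E[X] ≈ 1988.0024; in regime p = Θ(1/n^{1/2}) E[X] diverges (above the triangle threshold p ~ 1/n).


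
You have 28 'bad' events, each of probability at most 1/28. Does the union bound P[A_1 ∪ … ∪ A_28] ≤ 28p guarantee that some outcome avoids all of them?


Union bound: P[∪_{i=1}^{28} A_i] ≤ Σ_i P[A_i] ≤ 28·p = 28·(1/28) = 1.
Numerically: 1 ≈ 1.000000.
Is 1 < 1? NO.
Since the bound 1 is ≥ 1, the union bound is uninformative here; it does NOT by itself certify existence.

28·p = 1 ≈ 1.000000; existence NOT certified by the union bound.


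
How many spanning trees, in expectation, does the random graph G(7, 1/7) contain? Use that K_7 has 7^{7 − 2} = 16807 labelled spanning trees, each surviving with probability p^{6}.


K_7 has 7^{7 − 2} = 16807 labelled spanning trees.
For each such spanning tree H, let X_H = 1 if all 6 edges of H are present in G. Then P[X_H = 1] = p^{6} = (1/7)^{6} = 1/117649.
By linearity: E[X] = Σ_H E[X_H] = 16807 · p^{6} = 16807 · 1/117649 = 1/7.
Numerically: E[X] ≈ 0.142857.

E[X] = 16807 · (1/7)^{6} = 1/7 ≈ 0.142857.


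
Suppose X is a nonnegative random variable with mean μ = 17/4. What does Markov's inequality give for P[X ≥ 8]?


μ = E[X] = 17/4, a = 8.
Markov: P[X ≥ 8] ≤ μ/a = (17/4)/8 = 17/32.
Numerically: ≈ 0.53125.
(Since a = 8 > μ = 4.25000, the bound 17/32 is < 1 and informative.)

P[X ≥ 8] ≤ 17/32 ≈ 0.53125.


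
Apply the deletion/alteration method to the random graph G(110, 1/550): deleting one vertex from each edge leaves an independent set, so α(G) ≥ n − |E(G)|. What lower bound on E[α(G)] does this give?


E[|E(G)|] = C(110, 2)·p = 5995 · (1/550) = 109/10.
E[α(G)] ≥ n − E[|E(G)|] = 110 − 109/10 = 991/10.
Numerically: ≈ 99.10000.
(This is only a lower bound; the true E[α(G)] may be larger.)

E[α(G)] ≥ 991/10 ≈ 99.10000.


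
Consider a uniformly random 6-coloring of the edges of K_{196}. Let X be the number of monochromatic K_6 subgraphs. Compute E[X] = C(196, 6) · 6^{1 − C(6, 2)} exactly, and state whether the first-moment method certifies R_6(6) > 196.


E[X] = C(196, 6) · 6^{1 − 15} = 72887293024 · 6^{−14} = 72887293024/78364164096.
As a reduced fraction: E[X] = 2277727907/2448880128 ≈ 0.93011.
Is E[X] < 1? YES.
Since E[X] < 1, there exists a 6-coloring of K_{196} with no monochromatic K_6; hence R_6(6) > 196.

E[X] = 2277727907/2448880128 ≈ 0.93011; E[X] < 1, so R_6(6) > 196.


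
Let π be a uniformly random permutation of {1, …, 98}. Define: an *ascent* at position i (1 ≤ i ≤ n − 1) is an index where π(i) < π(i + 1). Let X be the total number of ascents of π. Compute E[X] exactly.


Write X = Σ X_I over i = 1, …, 97, with X_I the indicator of one ascent.
There are 97 indicators.
For each fixed i, the pair (π(i), π(i+1)) is a uniformly random ordered pair of distinct values from {1, …, 98}; by symmetry P[π(i) < π(i+1)] = 1/2.
By linearity: E[X] = 97 · (1/2) = (98 − 1) · (1/2) = 97/2 ≈ 48.500.

E[X] = 97/2 = 48.500.


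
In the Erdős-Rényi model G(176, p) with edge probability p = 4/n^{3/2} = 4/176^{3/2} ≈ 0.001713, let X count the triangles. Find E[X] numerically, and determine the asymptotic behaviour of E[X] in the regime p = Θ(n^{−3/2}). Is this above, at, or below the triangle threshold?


Number of potential triangles: C(176, 3) = 893200.
Each occurs with probability p³ ≈ (0.001713)³ ≈ 5.027742e-09.
By linearity: E[X] = C(176, 3)·p³ ≈ 893200 · 5.027742e-09 ≈ 0.0045.
Since α = 3/2 > 1, p = c/n^{3/2} = o(1/n) is below the triangle threshold p ~ 1/n. Asymptotically E[X] ~ (c³/6)·n^{3(1−α)} = (4³/6)·n^{-1.5} → 0, so by Markov's inequality G has no triangles w.h.p.

E[X] ≈ 0.0045; in regime p = Θ(1/n^{3/2}) E[X] tends to 0 (below the triangle threshold p ~ 1/n).


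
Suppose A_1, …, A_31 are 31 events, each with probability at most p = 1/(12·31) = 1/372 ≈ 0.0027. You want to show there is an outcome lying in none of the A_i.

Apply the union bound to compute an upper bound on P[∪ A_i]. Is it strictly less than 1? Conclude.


Union bound: P[∪_{i=1}^{31} A_i] ≤ Σ_i P[A_i] ≤ 31·p = 31·(1/372) = 1/12.
Numerically: 1/12 ≈ 0.0833.
Is 1/12 < 1? YES.
Since P[∪ A_i] ≤ 1/12 < 1, the complement has P[∩ A_i^c] ≥ 1 − 1/12 = 11/12 > 0, so some outcome avoids every A_i.

31·p = 1/12 ≈ 0.0833; existence CERTIFIED by the union bound.


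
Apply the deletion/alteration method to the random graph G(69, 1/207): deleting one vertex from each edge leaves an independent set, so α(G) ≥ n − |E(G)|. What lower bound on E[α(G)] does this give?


E[|E(G)|] = C(69, 2)·p = 2346 · (1/207) = 34/3.
E[α(G)] ≥ n − E[|E(G)|] = 69 − 34/3 = 173/3.
Numerically: ≈ 57.66667.
(This is only a lower bound; the true E[α(G)] may be larger.)

E[α(G)] ≥ 173/3 ≈ 57.66667.


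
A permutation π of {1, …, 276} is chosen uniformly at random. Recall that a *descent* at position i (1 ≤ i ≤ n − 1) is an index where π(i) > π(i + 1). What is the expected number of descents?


Write X = Σ X_I over i = 1, …, 275, with X_I the indicator of one descent.
There are 275 indicators.
For each fixed i, the pair (π(i), π(i+1)) is a uniformly random ordered pair of distinct values from {1, …, 276}; by symmetry P[π(i) > π(i+1)] = 1/2.
By linearity: E[X] = 275 · (1/2) = (276 − 1) · (1/2) = 275/2 ≈ 137.50000.

E[X] = 275/2 = 137.50000.


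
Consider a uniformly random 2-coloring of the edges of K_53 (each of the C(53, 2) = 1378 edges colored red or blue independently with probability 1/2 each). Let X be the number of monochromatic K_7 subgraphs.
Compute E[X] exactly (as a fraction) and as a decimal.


Let X = Σ_S X_S over the C(53, 7) = 154143080 subsets S of size 7, where X_S = 1 if the K_7 on S is monochromatic.
For a fixed S, the K_7 on S has C(7, 2) = 21 edges. P[all 21 edges red] = (1/2)^21, and likewise for blue, so P[monochromatic] = 2·(1/2)^21 = 2^{1 − 21} = 1/1048576.
By linearity of expectation: E[X] = C(53, 7) · 2^{1 − 21} = 154143080 · 1/1048576 = 19267885/131072.
Numerically: E[X] ≈ 147.0023.

E[X] = C(53,7)·2^(1−C(7,2)) = 19267885/131072 ≈ 147.0023.


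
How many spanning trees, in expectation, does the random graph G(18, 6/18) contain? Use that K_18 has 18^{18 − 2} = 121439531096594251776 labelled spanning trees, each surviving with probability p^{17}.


K_18 has 18^{18 − 2} = 121439531096594251776 labelled spanning trees.
For each such spanning tree H, let X_H = 1 if all 17 edges of H are present in G. Then P[X_H = 1] = p^{17} = (1/3)^{17} = 1/129140163.
By linearity of expectation: E[X] = Σ_H E[X_H] = 121439531096594251776 · p^{17} = 121439531096594251776 · 1/129140163 = 940369969152.
Numerically: E[X] ≈ 9.4e+11.

E[X] = 121439531096594251776 · (1/3)^{17} = 940369969152 ≈ 9.4e+11.


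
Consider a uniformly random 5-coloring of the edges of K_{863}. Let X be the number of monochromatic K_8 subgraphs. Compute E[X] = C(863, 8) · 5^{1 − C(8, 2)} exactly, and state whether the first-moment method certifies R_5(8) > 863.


E[X] = C(863, 8) · 5^{1 − 28} = 7386423071602617757 · 5^{−27} = 7386423071602617757/7450580596923828125.
As a reduced fraction: E[X] = 7386423071602617757/7450580596923828125 ≈ 0.991389.
Is E[X] < 1? YES.
Since E[X] < 1, there exists a 5-coloring of K_{863} with no monochromatic K_8; hence R_5(8) > 863.

E[X] = 7386423071602617757/7450580596923828125 ≈ 0.991389; E[X] < 1, so R_5(8) > 863.


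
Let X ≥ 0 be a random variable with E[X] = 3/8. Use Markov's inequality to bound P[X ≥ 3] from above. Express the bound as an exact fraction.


μ = E[X] = 3/8, a = 3.
Markov: P[X ≥ 3] ≤ μ/a = (3/8)/3 = 1/8.
Numerically: ≈ 0.1250.
(Since a = 3 > μ = 0.3750, the bound 1/8 is < 1 and informative.)

P[X ≥ 3] ≤ 1/8 ≈ 0.1250.


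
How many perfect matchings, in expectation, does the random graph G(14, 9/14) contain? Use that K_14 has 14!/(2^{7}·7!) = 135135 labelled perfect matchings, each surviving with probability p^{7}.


K_14 has 14!/(2^{7}·7!) = 135135 labelled perfect matchings.
For each such perfect matching H, let X_H = 1 if all 7 edges of H are present in G. Then P[X_H = 1] = p^{7} = (9/14)^{7} = 4782969/105413504.
By linearity of expectation: E[X] = Σ_H E[X_H] = 135135 · p^{7} = 135135 · 4782969/105413504 = 92335216545/15059072.
Numerically: E[X] ≈ 6131.5.

E[X] = 135135 · (9/14)^{7} = 92335216545/15059072 ≈ 6131.5.


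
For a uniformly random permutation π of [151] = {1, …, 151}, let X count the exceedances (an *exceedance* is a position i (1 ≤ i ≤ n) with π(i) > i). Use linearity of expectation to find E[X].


Write X = Σ_{i=1}^{151} X_i, where X_i = 1_{π(i) > i}.
For each fixed i, π(i) is uniform over {1, …, 151} (marginal of a uniform permutation), so P[π(i) > i] = (n − i)/n. Summing: Σ_{i=1}^{151} (n − i)/n = (0 + 1 + … + 150)/151 = 151(151 − 1)/(2·151) = (151 − 1)/2.
Hence E[X] = Σ_{i=1}^{151} (151 − i)/151 = 75 ≈ 75.0000.

E[X] = 75 = 75.0000.


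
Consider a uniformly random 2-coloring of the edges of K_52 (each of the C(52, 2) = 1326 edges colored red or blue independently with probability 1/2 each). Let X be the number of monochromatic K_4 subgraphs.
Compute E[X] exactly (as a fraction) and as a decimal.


Let X = Σ_S X_S over the C(52, 4) = 270725 subsets S of size 4, where X_S = 1 if the K_4 on S is monochromatic.
For a fixed S, the K_4 on S has C(4, 2) = 6 edges. P[all 6 edges red] = (1/2)^6, and likewise for blue, so P[monochromatic] = 2·(1/2)^6 = 2^{1 − 6} = 1/32.
By linearity: E[X] = C(52, 4) · 2^{1 − 6} = 270725 · 1/32 = 270725/32.
Numerically: E[X] ≈ 8460.156250.

E[X] = C(52,4)·2^(1−C(4,2)) = 270725/32 ≈ 8460.156250.


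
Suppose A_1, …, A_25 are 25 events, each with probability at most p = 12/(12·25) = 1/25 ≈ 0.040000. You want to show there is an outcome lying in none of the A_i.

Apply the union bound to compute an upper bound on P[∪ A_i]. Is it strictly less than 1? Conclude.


Union bound: P[∪_{i=1}^{25} A_i] ≤ Σ_i P[A_i] ≤ 25·p = 25·(1/25) = 1.
Numerically: 1 ≈ 1.000000.
Is 1 < 1? NO.
Since the bound 1 is ≥ 1, the union bound is uninformative here; it does NOT by itself certify existence.

25·p = 1 ≈ 1.000000; existence NOT certified by the union bound.


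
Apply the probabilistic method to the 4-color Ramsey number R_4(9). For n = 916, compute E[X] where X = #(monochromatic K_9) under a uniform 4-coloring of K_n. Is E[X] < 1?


E[X] = C(916, 9) · 4^{1 − 36} = 1202748565202942340440 · 4^{−35} = 1202748565202942340440/1180591620717411303424.
As a reduced fraction: E[X] = 150343570650367792555/147573952589676412928 ≈ 1.01877.
Is E[X] < 1? NO.
Since E[X] ≥ 1, the first-moment bound is inconclusive at n = 916; it does NOT by itself certify R_4(9) > 916.

E[X] = 150343570650367792555/147573952589676412928 ≈ 1.01877; E[X] ≥ 1; first-moment method inconclusive here.


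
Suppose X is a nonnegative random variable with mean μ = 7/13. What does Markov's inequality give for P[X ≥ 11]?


μ = E[X] = 7/13, a = 11.
Markov: P[X ≥ 11] ≤ μ/a = (7/13)/11 = 7/143.
Numerically: ≈ 0.04895.
(Since a = 11 > μ = 0.53846, the bound 7/143 is < 1 and informative.)

P[X ≥ 11] ≤ 7/143 ≈ 0.04895.


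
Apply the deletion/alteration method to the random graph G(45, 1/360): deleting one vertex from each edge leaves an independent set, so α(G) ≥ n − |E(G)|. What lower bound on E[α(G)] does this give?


E[|E(G)|] = C(45, 2)·p = 990 · (1/360) = 11/4.
E[α(G)] ≥ n − E[|E(G)|] = 45 − 11/4 = 169/4.
Numerically: ≈ 42.250000.
(This is only a lower bound; the true E[α(G)] may be larger.)

E[α(G)] ≥ 169/4 ≈ 42.250000.


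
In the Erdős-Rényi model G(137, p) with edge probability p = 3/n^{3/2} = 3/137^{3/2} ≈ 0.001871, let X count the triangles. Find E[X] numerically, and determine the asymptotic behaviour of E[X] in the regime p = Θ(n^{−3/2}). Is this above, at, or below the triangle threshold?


Number of potential triangles: C(137, 3) = 419220.
Each occurs with probability p³ ≈ (0.001871)³ ≈ 6.548189e-09.
By linearity: E[X] = C(137, 3)·p³ ≈ 419220 · 6.548189e-09 ≈ 0.0027.
Since α = 3/2 > 1, p = c/n^{3/2} = o(1/n) is below the triangle threshold p ~ 1/n. Asymptotically E[X] ~ (c³/6)·n^{3(1−α)} = (3³/6)·n^{-1.5} → 0, so by Markov's inequality G has no triangles w.h.p.

E[X] ≈ 0.0027; in regime p = Θ(1/n^{3/2}) E[X] tends to 0 (below the triangle threshold p ~ 1/n).


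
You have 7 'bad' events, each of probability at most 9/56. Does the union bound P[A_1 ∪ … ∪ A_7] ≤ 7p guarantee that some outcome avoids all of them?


Union bound: P[∪_{i=1}^{7} A_i] ≤ Σ_i P[A_i] ≤ 7·p = 7·(9/56) = 9/8.
Numerically: 9/8 ≈ 1.125.
Is 9/8 < 1? NO.
Since the bound 9/8 is ≥ 1, the union bound is uninformative here; it does NOT by itself certify existence.

7·p = 9/8 ≈ 1.125; existence NOT certified by the union bound.


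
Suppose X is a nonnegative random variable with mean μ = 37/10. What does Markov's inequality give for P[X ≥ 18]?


μ = E[X] = 37/10, a = 18.
Markov: P[X ≥ 18] ≤ μ/a = (37/10)/18 = 37/180.
Numerically: ≈ 0.206.
(Since a = 18 > μ = 3.700, the bound 37/180 is < 1 and informative.)

P[X ≥ 18] ≤ 37/180 ≈ 0.206.


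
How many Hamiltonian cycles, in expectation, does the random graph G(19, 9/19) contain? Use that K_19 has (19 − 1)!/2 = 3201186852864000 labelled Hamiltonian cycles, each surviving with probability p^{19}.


K_19 has (19 − 1)!/2 = 3201186852864000 labelled Hamiltonian cycles.
For each such Hamiltonian cycle H, let X_H = 1 if all 19 edges of H are present in G. Then P[X_H = 1] = p^{19} = (9/19)^{19} = 1350851717672992089/1978419655660313589123979.
Summing the indicators: E[X] = Σ_H E[X_H] = 3201186852864000 · p^{19} = 3201186852864000 · 1350851717672992089/1978419655660313589123979 = 4324328758783534194876278992896000/1978419655660313589123979.
Numerically: E[X] ≈ 2.1857e+09.

E[X] = 3201186852864000 · (9/19)^{19} = 4324328758783534194876278992896000/1978419655660313589123979 ≈ 2.1857e+09.


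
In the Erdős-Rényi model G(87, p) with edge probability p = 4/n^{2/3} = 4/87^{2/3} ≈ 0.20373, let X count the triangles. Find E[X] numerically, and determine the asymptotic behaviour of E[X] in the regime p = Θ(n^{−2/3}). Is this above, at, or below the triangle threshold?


Number of potential triangles: C(87, 3) = 105995.
Each occurs with probability p³ ≈ (0.20373)³ ≈ 8.4555423e-03.
By linearity: E[X] = C(87, 3)·p³ ≈ 105995 · 8.4555423e-03 ≈ 896.24521.
Since α = 2/3 < 1, p = c/n^{2/3} ≫ 1/n is above the triangle threshold p ~ 1/n. Asymptotically E[X] ~ (c³/6)·n^{3(1−α)} = (4³/6)·n^{1} → ∞; triangles are abundant w.h.p.

E[X] ≈ 896.24521; in regime p = Θ(1/n^{2/3}) E[X] diverges (above the triangle threshold p ~ 1/n).


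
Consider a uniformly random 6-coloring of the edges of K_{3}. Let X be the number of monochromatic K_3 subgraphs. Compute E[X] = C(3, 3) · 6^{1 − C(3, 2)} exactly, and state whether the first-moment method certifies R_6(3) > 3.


E[X] = C(3, 3) · 6^{1 − 3} = 1 · 6^{−2} = 1/36.
As a reduced fraction: E[X] = 1/36 ≈ 0.027778.
Is E[X] < 1? YES.
Since E[X] < 1, there exists a 6-coloring of K_{3} with no monochromatic K_3; hence R_6(3) > 3.

E[X] = 1/36 ≈ 0.027778; E[X] < 1, so R_6(3) > 3.


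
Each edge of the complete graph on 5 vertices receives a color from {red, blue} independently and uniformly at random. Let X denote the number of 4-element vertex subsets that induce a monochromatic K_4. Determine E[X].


Let X = Σ_S X_S over the C(5, 4) = 5 subsets S of size 4, where X_S = 1 if the K_4 on S is monochromatic.
For a fixed S, the K_4 on S has C(4, 2) = 6 edges. P[all 6 edges red] = (1/2)^6, and likewise for blue, so P[monochromatic] = 2·(1/2)^6 = 2^{1 − 6} = 1/32.
By linearity of expectation: E[X] = C(5, 4) · 2^{1 − 6} = 5 · 1/32 = 5/32.
Numerically: E[X] ≈ 0.1562.

E[X] = C(5,4)·2^(1−C(4,2)) = 5/32 ≈ 0.1562.


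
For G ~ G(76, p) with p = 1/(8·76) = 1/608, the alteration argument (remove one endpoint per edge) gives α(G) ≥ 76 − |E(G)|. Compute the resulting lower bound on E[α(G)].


E[|E(G)|] = C(76, 2)·p = 2850 · (1/608) = 75/16.
E[α(G)] ≥ n − E[|E(G)|] = 76 − 75/16 = 1141/16.
Numerically: ≈ 71.312500.
(This is only a lower bound; the true E[α(G)] may be larger.)

E[α(G)] ≥ 1141/16 ≈ 71.312500.


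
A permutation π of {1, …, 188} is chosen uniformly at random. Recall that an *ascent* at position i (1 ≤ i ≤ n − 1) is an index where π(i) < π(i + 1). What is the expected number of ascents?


Write X = Σ X_I over i = 1, …, 187, with X_I the indicator of one ascent.
There are 187 indicators.
For each fixed i, the pair (π(i), π(i+1)) is a uniformly random ordered pair of distinct values from {1, …, 188}; by symmetry P[π(i) < π(i+1)] = 1/2.
By linearity: E[X] = 187 · (1/2) = (188 − 1) · (1/2) = 187/2 ≈ 93.500000.

E[X] = 187/2 = 93.500000.


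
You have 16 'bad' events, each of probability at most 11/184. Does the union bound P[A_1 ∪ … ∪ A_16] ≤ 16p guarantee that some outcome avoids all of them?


Union bound: P[∪_{i=1}^{16} A_i] ≤ Σ_i P[A_i] ≤ 16·p = 16·(11/184) = 22/23.
Numerically: 22/23 ≈ 0.9565.
Is 22/23 < 1? YES.
Since P[∪ A_i] ≤ 22/23 < 1, the complement has P[∩ A_i^c] ≥ 1 − 22/23 = 1/23 > 0, so some outcome avoids every A_i.

16·p = 22/23 ≈ 0.9565; existence CERTIFIED by the union bound.


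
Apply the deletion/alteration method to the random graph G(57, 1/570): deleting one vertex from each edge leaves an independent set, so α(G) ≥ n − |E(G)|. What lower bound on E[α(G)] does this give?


E[|E(G)|] = C(57, 2)·p = 1596 · (1/570) = 14/5.
E[α(G)] ≥ n − E[|E(G)|] = 57 − 14/5 = 271/5.
Numerically: ≈ 54.2000.
(This is only a lower bound; the true E[α(G)] may be larger.)

E[α(G)] ≥ 271/5 ≈ 54.2000.


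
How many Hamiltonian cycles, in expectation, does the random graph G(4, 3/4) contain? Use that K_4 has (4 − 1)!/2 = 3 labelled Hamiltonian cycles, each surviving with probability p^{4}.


K_4 has (4 − 1)!/2 = 3 labelled Hamiltonian cycles.
For each such Hamiltonian cycle H, let X_H = 1 if all 4 edges of H are present in G. Then P[X_H = 1] = p^{4} = (3/4)^{4} = 81/256.
By linearity of expectation: E[X] = Σ_H E[X_H] = 3 · p^{4} = 3 · 81/256 = 243/256.
Numerically: E[X] ≈ 0.949219.

E[X] = 3 · (3/4)^{4} = 243/256 ≈ 0.949219.


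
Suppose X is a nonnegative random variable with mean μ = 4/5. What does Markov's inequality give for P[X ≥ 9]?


μ = E[X] = 4/5, a = 9.
Markov: P[X ≥ 9] ≤ μ/a = (4/5)/9 = 4/45.
Numerically: ≈ 0.08889.
(Since a = 9 > μ = 0.80000, the bound 4/45 is < 1 and informative.)

P[X ≥ 9] ≤ 4/45 ≈ 0.08889.


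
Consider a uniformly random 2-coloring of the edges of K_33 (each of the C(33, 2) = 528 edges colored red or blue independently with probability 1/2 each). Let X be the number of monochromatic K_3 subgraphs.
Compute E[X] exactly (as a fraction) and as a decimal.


Let X = Σ_S X_S over the C(33, 3) = 5456 subsets S of size 3, where X_S = 1 if the K_3 on S is monochromatic.
For a fixed S, the K_3 on S has C(3, 2) = 3 edges. P[all 3 edges red] = (1/2)^3, and likewise for blue, so P[monochromatic] = 2·(1/2)^3 = 2^{1 − 3} = 1/4.
Summing: E[X] = C(33, 3) · 2^{1 − 3} = 5456 · 1/4 = 1364.
Numerically: E[X] ≈ 1364.00000.

E[X] = C(33,3)·2^(1−C(3,2)) = 1364 ≈ 1364.00000.


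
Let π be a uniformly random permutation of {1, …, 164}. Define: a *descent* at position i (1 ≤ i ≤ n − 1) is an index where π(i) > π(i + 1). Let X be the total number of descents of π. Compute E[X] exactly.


Write X = Σ X_I over i = 1, …, 163, with X_I the indicator of one descent.
There are 163 indicators.
For each fixed i, the pair (π(i), π(i+1)) is a uniformly random ordered pair of distinct values from {1, …, 164}; by symmetry P[π(i) > π(i+1)] = 1/2.
By linearity: E[X] = 163 · (1/2) = (164 − 1) · (1/2) = 163/2 ≈ 81.500000.

E[X] = 163/2 = 81.500000.


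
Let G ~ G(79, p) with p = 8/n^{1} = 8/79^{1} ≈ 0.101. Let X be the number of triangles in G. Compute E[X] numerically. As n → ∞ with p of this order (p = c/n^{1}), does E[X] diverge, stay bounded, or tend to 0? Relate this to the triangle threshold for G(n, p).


Number of potential triangles: C(79, 3) = 79079.
Each occurs with probability p³ ≈ (0.101)³ ≈ 1.03846e-03.
By linearity: E[X] = C(79, 3)·p³ ≈ 79079 · 1.03846e-03 ≈ 82.120.
Here α = 1, so p = 8/n is exactly at the triangle threshold p ~ 1/n. Asymptotically E[X] → c³/6 = 8³/6 = 256/3 ≈ 85.333, a bounded constant. In this regime the triangle count is asymptotically Poisson(c³/6).

E[X] ≈ 82.120; in regime p = Θ(1/n^{1}) E[X] stays bounded (at the triangle threshold p ~ 1/n).


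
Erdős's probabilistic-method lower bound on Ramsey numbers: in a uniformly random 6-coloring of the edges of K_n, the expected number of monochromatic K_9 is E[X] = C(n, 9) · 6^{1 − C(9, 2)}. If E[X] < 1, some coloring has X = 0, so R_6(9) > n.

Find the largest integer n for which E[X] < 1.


We need C(n, 9) · 6^{1 − 36} < 1, i.e. C(n, 9) < 6^{36 − 1} = 1719070799748422591028658176.
Check values of n near the boundary:
  n = 4405: C(4405, 9) = 1706862792900636302463627150; 1706862792900636302463627150 < 1719070799748422591028658176? YES
  n = 4406: C(4406, 9) = 1710356485221788389505285700; 1710356485221788389505285700 < 1719070799748422591028658176? YES
  n = 4407: C(4407, 9) = 1713856532599459170657070050; 1713856532599459170657070050 < 1719070799748422591028658176? YES
  n = 4408: C(4408, 9) = 1717362945146264156457459600; 1717362945146264156457459600 < 1719070799748422591028658176? YES
  n = 4409: C(4409, 9) = 1720875732988608787686577131; 1720875732988608787686577131 < 1719070799748422591028658176? NO
  n = 4410: C(4410, 9) = 1724394906266704102180823710; 1724394906266704102180823710 < 1719070799748422591028658176? NO
The largest n with C(n, 9) < 1719070799748422591028658176 is n = 4408 (where E[X] = 35778394690547169926197075/35813974994758803979763712 ≈ 0.99901). Hence R_6(9) > 4408, i.e. R_6(9) ≥ 4409.

Largest n = 4408; hence R_6(9) > 4408.


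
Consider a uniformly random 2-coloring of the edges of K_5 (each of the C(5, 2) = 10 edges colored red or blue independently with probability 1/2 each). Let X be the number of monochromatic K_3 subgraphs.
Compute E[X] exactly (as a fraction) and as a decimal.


Let X = Σ_S X_S over the C(5, 3) = 10 subsets S of size 3, where X_S = 1 if the K_3 on S is monochromatic.
For a fixed S, the K_3 on S has C(3, 2) = 3 edges. P[all 3 edges red] = (1/2)^3, and likewise for blue, so P[monochromatic] = 2·(1/2)^3 = 2^{1 − 3} = 1/4.
By linearity of expectation: E[X] = C(5, 3) · 2^{1 − 3} = 10 · 1/4 = 5/2.
Numerically: E[X] ≈ 2.500000.

E[X] = C(5,3)·2^(1−C(3,2)) = 5/2 ≈ 2.500000.


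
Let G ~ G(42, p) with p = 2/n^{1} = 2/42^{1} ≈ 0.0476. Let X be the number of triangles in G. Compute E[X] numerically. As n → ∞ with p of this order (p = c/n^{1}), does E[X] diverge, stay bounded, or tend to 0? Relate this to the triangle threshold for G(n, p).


Number of potential triangles: C(42, 3) = 11480.
Each occurs with probability p³ ≈ (0.0476)³ ≈ 1.07980e-04.
By linearity: E[X] = C(42, 3)·p³ ≈ 11480 · 1.07980e-04 ≈ 1.240.
Here α = 1, so p = 2/n is exactly at the triangle threshold p ~ 1/n. Asymptotically E[X] → c³/6 = 2³/6 = 4/3 ≈ 1.333, a bounded constant. In this regime the triangle count is asymptotically Poisson(c³/6).

E[X] ≈ 1.240; in regime p = Θ(1/n^{1}) E[X] stays bounded (at the triangle threshold p ~ 1/n).


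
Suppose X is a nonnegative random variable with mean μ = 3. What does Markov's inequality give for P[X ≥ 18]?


μ = E[X] = 3, a = 18.
Markov: P[X ≥ 18] ≤ μ/a = (3)/18 = 1/6.
Numerically: ≈ 0.167.
(Since a = 18 > μ = 3.000, the bound 1/6 is < 1 and informative.)

P[X ≥ 18] ≤ 1/6 ≈ 0.167.


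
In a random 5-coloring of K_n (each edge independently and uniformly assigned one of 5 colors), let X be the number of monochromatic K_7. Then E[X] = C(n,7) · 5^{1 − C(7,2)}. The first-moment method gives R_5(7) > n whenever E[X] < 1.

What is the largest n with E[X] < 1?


We need C(n, 7) · 5^{1 − 21} < 1, i.e. C(n, 7) < 5^{21 − 1} = 95367431640625.
Check values of n near the boundary:
  n = 337: C(337, 7) = 91989916924632; 91989916924632 < 95367431640625? YES
  n = 338: C(338, 7) = 93935323022736; 93935323022736 < 95367431640625? YES
  n = 339: C(339, 7) = 95915887062372; 95915887062372 < 95367431640625? NO
The largest n with C(n, 7) < 95367431640625 is n = 338 (where E[X] = 93935323022736/95367431640625 ≈ 0.98498). Hence R_5(7) > 338, i.e. R_5(7) ≥ 339.

Largest n = 338; hence R_5(7) > 338.


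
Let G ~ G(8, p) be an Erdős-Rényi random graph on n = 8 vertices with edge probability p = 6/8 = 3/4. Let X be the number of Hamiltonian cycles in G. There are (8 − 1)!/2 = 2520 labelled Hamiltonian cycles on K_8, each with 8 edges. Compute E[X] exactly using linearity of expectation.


K_8 has (8 − 1)!/2 = 2520 labelled Hamiltonian cycles.
For each such Hamiltonian cycle H, let X_H = 1 if all 8 edges of H are present in G. Then P[X_H = 1] = p^{8} = (3/4)^{8} = 6561/65536.
By linearity: E[X] = Σ_H E[X_H] = 2520 · p^{8} = 2520 · 6561/65536 = 2066715/8192.
Numerically: E[X] ≈ 252.3.

E[X] = 2520 · (3/4)^{8} = 2066715/8192 ≈ 252.3.


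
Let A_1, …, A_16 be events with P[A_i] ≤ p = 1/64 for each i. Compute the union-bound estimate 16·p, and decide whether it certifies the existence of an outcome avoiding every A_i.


Union bound: P[∪_{i=1}^{16} A_i] ≤ Σ_i P[A_i] ≤ 16·p = 16·(1/64) = 1/4.
Numerically: 1/4 ≈ 0.25000.
Is 1/4 < 1? YES.
Since P[∪ A_i] ≤ 1/4 < 1, the complement has P[∩ A_i^c] ≥ 1 − 1/4 = 3/4 > 0, so some outcome avoids every A_i.

16·p = 1/4 ≈ 0.25000; existence CERTIFIED by the union bound.


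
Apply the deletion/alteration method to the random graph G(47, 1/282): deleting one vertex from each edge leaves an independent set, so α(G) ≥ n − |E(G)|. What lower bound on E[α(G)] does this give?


E[|E(G)|] = C(47, 2)·p = 1081 · (1/282) = 23/6.
E[α(G)] ≥ n − E[|E(G)|] = 47 − 23/6 = 259/6.
Numerically: ≈ 43.1667.
(This is only a lower bound; the true E[α(G)] may be larger.)

E[α(G)] ≥ 259/6 ≈ 43.1667.


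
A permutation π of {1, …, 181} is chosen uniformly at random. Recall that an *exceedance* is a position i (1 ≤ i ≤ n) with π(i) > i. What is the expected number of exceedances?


Write X = Σ_{i=1}^{181} X_i, where X_i = 1_{π(i) > i}.
For each fixed i, π(i) is uniform over {1, …, 181} (marginal of a uniform permutation), so P[π(i) > i] = (n − i)/n. Summing: Σ_{i=1}^{181} (n − i)/n = (0 + 1 + … + 180)/181 = 181(181 − 1)/(2·181) = (181 − 1)/2.
Hence E[X] = Σ_{i=1}^{181} (181 − i)/181 = 90 ≈ 90.000000.

E[X] = 90 = 90.000000.


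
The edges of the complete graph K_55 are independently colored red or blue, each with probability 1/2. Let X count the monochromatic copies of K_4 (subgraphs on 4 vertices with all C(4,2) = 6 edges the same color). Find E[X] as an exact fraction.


Let X = Σ_S X_S over the C(55, 4) = 341055 subsets S of size 4, where X_S = 1 if the K_4 on S is monochromatic.
For a fixed S, the K_4 on S has C(4, 2) = 6 edges. P[all 6 edges red] = (1/2)^6, and likewise for blue, so P[monochromatic] = 2·(1/2)^6 = 2^{1 − 6} = 1/32.
By linearity: E[X] = C(55, 4) · 2^{1 − 6} = 341055 · 1/32 = 341055/32.
Numerically: E[X] ≈ 10657.969.

E[X] = C(55,4)·2^(1−C(4,2)) = 341055/32 ≈ 10657.969.


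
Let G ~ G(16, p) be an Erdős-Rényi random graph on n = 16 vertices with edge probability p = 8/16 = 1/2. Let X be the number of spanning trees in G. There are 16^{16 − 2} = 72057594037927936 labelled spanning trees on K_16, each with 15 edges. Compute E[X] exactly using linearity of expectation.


K_16 has 16^{16 − 2} = 72057594037927936 labelled spanning trees.
For each such spanning tree H, let X_H = 1 if all 15 edges of H are present in G. Then P[X_H = 1] = p^{15} = (1/2)^{15} = 1/32768.
Summing the indicators: E[X] = Σ_H E[X_H] = 72057594037927936 · p^{15} = 72057594037927936 · 1/32768 = 2199023255552.
Numerically: E[X] ≈ 2.199e+12.

E[X] = 72057594037927936 · (1/2)^{15} = 2199023255552 ≈ 2.199e+12.


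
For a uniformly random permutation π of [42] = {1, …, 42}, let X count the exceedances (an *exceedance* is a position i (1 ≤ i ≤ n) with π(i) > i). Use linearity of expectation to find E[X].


Write X = Σ_{i=1}^{42} X_i, where X_i = 1_{π(i) > i}.
For each fixed i, π(i) is uniform over {1, …, 42} (marginal of a uniform permutation), so P[π(i) > i] = (n − i)/n. Summing: Σ_{i=1}^{42} (n − i)/n = (0 + 1 + … + 41)/42 = 42(42 − 1)/(2·42) = (42 − 1)/2.
Hence E[X] = Σ_{i=1}^{42} (42 − i)/42 = 41/2 ≈ 20.500000.

E[X] = 41/2 = 20.500000.


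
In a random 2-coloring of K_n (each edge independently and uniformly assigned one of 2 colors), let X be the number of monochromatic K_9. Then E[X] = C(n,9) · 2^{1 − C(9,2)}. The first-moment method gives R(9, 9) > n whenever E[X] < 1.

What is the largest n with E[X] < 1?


We need C(n, 9) · 2^{1 − 36} < 1, i.e. C(n, 9) < 2^{36 − 1} = 34359738368.
Check values of n near the boundary:
  n = 61: C(61, 9) = 17341763505; 17341763505 < 34359738368? YES
  n = 62: C(62, 9) = 20286591270; 20286591270 < 34359738368? YES
  n = 63: C(63, 9) = 23667689815; 23667689815 < 34359738368? YES
  n = 64: C(64, 9) = 27540584512; 27540584512 < 34359738368? YES
  n = 65: C(65, 9) = 31966749880; 31966749880 < 34359738368? YES
  n = 66: C(66, 9) = 37014131440; 37014131440 < 34359738368? NO
  n = 67: C(67, 9) = 42757703560; 42757703560 < 34359738368? NO
  n = 68: C(68, 9) = 49280065120; 49280065120 < 34359738368? NO
The largest n with C(n, 9) < 34359738368 is n = 65 (where E[X] = 3995843735/4294967296 ≈ 0.93035). Hence R(9, 9) > 65, i.e. R(9, 9) ≥ 66.

Largest n = 65; hence R(9, 9) > 65.


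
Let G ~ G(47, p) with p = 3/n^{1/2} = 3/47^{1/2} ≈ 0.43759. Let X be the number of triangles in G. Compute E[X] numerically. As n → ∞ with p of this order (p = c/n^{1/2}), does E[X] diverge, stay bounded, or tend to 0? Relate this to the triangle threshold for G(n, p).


Number of potential triangles: C(47, 3) = 16215.
Each occurs with probability p³ ≈ (0.43759)³ ≈ 8.3794782e-02.
By linearity: E[X] = C(47, 3)·p³ ≈ 16215 · 8.3794782e-02 ≈ 1358.73240.
Since α = 1/2 < 1, p = c/n^{1/2} ≫ 1/n is above the triangle threshold p ~ 1/n. Asymptotically E[X] ~ (c³/6)·n^{3(1−α)} = (3³/6)·n^{1.5} → ∞; triangles are abundant w.h.p.

E[X] ≈ 1358.73240; in regime p = Θ(1/n^{1/2}) E[X] diverges (above the triangle threshold p ~ 1/n).


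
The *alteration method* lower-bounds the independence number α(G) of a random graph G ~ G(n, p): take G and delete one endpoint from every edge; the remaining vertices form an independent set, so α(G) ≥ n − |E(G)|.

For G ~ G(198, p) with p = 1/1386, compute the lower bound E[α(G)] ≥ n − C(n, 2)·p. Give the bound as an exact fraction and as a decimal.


E[|E(G)|] = C(198, 2)·p = 19503 · (1/1386) = 197/14.
E[α(G)] ≥ n − E[|E(G)|] = 198 − 197/14 = 2575/14.
Numerically: ≈ 183.9286.
(This is only a lower bound; the true E[α(G)] may be larger.)

E[α(G)] ≥ 2575/14 ≈ 183.9286.


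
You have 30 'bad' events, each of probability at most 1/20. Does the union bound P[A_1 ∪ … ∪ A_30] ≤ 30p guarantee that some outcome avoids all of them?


Union bound: P[∪_{i=1}^{30} A_i] ≤ Σ_i P[A_i] ≤ 30·p = 30·(1/20) = 3/2.
Numerically: 3/2 ≈ 1.500.
Is 3/2 < 1? NO.
Since the bound 3/2 is ≥ 1, the union bound is uninformative here; it does NOT by itself certify existence.

30·p = 3/2 ≈ 1.500; existence NOT certified by the union bound.
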